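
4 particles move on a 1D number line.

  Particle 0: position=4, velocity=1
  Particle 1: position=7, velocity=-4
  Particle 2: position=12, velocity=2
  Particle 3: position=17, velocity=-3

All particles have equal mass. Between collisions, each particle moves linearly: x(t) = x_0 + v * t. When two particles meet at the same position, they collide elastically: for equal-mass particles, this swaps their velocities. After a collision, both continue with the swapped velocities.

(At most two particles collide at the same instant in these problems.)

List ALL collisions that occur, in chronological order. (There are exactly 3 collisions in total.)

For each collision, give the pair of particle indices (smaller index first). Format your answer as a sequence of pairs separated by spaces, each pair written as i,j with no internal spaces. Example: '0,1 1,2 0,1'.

Answer: 0,1 2,3 1,2

Derivation:
Collision at t=3/5: particles 0 and 1 swap velocities; positions: p0=23/5 p1=23/5 p2=66/5 p3=76/5; velocities now: v0=-4 v1=1 v2=2 v3=-3
Collision at t=1: particles 2 and 3 swap velocities; positions: p0=3 p1=5 p2=14 p3=14; velocities now: v0=-4 v1=1 v2=-3 v3=2
Collision at t=13/4: particles 1 and 2 swap velocities; positions: p0=-6 p1=29/4 p2=29/4 p3=37/2; velocities now: v0=-4 v1=-3 v2=1 v3=2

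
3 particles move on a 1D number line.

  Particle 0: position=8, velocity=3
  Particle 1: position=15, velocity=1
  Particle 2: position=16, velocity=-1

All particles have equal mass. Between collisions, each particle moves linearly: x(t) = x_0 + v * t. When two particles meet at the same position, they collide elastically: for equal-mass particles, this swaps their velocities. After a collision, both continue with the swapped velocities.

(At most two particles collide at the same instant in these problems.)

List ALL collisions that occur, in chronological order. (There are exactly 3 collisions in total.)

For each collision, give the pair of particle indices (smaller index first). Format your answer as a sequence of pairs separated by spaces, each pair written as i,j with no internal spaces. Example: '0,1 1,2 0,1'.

Collision at t=1/2: particles 1 and 2 swap velocities; positions: p0=19/2 p1=31/2 p2=31/2; velocities now: v0=3 v1=-1 v2=1
Collision at t=2: particles 0 and 1 swap velocities; positions: p0=14 p1=14 p2=17; velocities now: v0=-1 v1=3 v2=1
Collision at t=7/2: particles 1 and 2 swap velocities; positions: p0=25/2 p1=37/2 p2=37/2; velocities now: v0=-1 v1=1 v2=3

Answer: 1,2 0,1 1,2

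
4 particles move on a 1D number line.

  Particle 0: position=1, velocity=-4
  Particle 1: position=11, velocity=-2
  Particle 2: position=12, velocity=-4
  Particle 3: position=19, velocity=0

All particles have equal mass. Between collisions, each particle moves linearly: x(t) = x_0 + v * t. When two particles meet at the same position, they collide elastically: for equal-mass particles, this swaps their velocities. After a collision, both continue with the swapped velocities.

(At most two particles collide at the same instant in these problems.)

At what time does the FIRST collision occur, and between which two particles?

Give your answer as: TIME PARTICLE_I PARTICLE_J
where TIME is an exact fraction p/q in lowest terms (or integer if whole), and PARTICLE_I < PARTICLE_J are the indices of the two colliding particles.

Pair (0,1): pos 1,11 vel -4,-2 -> not approaching (rel speed -2 <= 0)
Pair (1,2): pos 11,12 vel -2,-4 -> gap=1, closing at 2/unit, collide at t=1/2
Pair (2,3): pos 12,19 vel -4,0 -> not approaching (rel speed -4 <= 0)
Earliest collision: t=1/2 between 1 and 2

Answer: 1/2 1 2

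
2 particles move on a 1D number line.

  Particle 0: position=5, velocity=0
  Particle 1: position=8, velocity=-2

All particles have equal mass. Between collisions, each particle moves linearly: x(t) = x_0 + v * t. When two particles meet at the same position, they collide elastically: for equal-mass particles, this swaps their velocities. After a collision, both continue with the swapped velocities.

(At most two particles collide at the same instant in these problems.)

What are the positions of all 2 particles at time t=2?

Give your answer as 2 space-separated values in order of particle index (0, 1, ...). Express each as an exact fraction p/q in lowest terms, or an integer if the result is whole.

Collision at t=3/2: particles 0 and 1 swap velocities; positions: p0=5 p1=5; velocities now: v0=-2 v1=0
Advance to t=2 (no further collisions before then); velocities: v0=-2 v1=0; positions = 4 5

Answer: 4 5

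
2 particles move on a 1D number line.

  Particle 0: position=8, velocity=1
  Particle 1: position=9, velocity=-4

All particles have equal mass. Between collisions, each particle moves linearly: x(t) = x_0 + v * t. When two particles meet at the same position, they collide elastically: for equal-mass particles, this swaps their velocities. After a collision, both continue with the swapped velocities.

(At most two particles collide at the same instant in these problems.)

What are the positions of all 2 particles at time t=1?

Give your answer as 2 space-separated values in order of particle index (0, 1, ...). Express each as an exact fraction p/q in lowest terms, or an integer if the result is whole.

Collision at t=1/5: particles 0 and 1 swap velocities; positions: p0=41/5 p1=41/5; velocities now: v0=-4 v1=1
Advance to t=1 (no further collisions before then); velocities: v0=-4 v1=1; positions = 5 9

Answer: 5 9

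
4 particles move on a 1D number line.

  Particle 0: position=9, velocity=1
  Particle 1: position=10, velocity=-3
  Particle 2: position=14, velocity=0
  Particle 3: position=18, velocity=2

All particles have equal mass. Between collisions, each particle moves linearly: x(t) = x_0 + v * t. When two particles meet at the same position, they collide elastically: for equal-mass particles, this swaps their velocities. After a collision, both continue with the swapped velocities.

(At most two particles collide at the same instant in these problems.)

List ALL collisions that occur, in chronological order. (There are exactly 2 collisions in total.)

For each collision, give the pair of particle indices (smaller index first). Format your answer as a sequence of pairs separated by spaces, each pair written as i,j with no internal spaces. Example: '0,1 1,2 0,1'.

Collision at t=1/4: particles 0 and 1 swap velocities; positions: p0=37/4 p1=37/4 p2=14 p3=37/2; velocities now: v0=-3 v1=1 v2=0 v3=2
Collision at t=5: particles 1 and 2 swap velocities; positions: p0=-5 p1=14 p2=14 p3=28; velocities now: v0=-3 v1=0 v2=1 v3=2

Answer: 0,1 1,2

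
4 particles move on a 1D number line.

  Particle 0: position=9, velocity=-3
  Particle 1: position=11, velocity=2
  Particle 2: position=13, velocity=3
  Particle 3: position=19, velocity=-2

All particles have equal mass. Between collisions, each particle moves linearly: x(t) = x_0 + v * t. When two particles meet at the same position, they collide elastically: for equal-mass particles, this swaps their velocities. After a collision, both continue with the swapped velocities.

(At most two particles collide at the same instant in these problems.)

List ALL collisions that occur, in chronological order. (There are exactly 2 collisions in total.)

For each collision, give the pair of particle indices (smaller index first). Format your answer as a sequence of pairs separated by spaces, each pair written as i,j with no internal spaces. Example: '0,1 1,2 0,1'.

Answer: 2,3 1,2

Derivation:
Collision at t=6/5: particles 2 and 3 swap velocities; positions: p0=27/5 p1=67/5 p2=83/5 p3=83/5; velocities now: v0=-3 v1=2 v2=-2 v3=3
Collision at t=2: particles 1 and 2 swap velocities; positions: p0=3 p1=15 p2=15 p3=19; velocities now: v0=-3 v1=-2 v2=2 v3=3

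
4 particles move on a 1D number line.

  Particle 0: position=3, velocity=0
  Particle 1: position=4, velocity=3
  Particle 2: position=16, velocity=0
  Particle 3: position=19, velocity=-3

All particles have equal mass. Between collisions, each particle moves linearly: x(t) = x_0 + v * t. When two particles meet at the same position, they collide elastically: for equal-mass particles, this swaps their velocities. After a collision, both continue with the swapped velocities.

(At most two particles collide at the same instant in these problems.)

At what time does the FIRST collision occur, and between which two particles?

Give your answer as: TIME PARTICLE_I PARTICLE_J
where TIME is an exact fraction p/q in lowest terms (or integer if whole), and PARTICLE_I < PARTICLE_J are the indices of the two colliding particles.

Pair (0,1): pos 3,4 vel 0,3 -> not approaching (rel speed -3 <= 0)
Pair (1,2): pos 4,16 vel 3,0 -> gap=12, closing at 3/unit, collide at t=4
Pair (2,3): pos 16,19 vel 0,-3 -> gap=3, closing at 3/unit, collide at t=1
Earliest collision: t=1 between 2 and 3

Answer: 1 2 3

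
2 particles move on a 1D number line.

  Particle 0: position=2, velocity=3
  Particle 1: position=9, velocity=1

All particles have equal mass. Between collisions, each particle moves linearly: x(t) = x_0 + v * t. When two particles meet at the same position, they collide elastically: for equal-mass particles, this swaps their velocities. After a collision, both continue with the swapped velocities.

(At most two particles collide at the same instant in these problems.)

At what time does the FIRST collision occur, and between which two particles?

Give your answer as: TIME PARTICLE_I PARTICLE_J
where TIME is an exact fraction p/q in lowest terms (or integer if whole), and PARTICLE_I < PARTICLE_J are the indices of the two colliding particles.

Pair (0,1): pos 2,9 vel 3,1 -> gap=7, closing at 2/unit, collide at t=7/2
Earliest collision: t=7/2 between 0 and 1

Answer: 7/2 0 1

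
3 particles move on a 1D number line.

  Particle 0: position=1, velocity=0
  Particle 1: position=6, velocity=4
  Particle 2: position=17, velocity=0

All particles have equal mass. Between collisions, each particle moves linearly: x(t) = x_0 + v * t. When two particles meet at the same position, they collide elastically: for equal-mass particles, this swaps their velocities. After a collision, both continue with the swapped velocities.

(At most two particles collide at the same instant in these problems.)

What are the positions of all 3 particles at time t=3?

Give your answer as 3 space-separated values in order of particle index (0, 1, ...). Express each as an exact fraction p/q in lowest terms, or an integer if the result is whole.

Answer: 1 17 18

Derivation:
Collision at t=11/4: particles 1 and 2 swap velocities; positions: p0=1 p1=17 p2=17; velocities now: v0=0 v1=0 v2=4
Advance to t=3 (no further collisions before then); velocities: v0=0 v1=0 v2=4; positions = 1 17 18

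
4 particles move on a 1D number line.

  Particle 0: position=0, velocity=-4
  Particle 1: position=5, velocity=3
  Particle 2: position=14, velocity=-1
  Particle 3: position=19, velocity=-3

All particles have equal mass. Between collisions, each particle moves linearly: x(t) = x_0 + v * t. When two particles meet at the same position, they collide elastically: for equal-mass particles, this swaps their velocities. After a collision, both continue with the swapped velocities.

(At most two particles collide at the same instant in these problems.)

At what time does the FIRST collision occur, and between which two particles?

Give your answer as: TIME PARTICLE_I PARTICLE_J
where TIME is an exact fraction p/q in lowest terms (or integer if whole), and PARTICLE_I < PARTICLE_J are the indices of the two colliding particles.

Answer: 9/4 1 2

Derivation:
Pair (0,1): pos 0,5 vel -4,3 -> not approaching (rel speed -7 <= 0)
Pair (1,2): pos 5,14 vel 3,-1 -> gap=9, closing at 4/unit, collide at t=9/4
Pair (2,3): pos 14,19 vel -1,-3 -> gap=5, closing at 2/unit, collide at t=5/2
Earliest collision: t=9/4 between 1 and 2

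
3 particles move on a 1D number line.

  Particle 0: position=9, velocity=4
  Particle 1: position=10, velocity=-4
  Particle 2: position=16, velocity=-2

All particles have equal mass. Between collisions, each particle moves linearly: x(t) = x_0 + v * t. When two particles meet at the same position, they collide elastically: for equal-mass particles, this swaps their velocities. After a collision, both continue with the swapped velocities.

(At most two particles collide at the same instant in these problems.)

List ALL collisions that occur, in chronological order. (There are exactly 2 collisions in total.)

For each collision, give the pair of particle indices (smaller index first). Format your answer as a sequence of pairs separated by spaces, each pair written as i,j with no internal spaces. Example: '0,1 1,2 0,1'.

Collision at t=1/8: particles 0 and 1 swap velocities; positions: p0=19/2 p1=19/2 p2=63/4; velocities now: v0=-4 v1=4 v2=-2
Collision at t=7/6: particles 1 and 2 swap velocities; positions: p0=16/3 p1=41/3 p2=41/3; velocities now: v0=-4 v1=-2 v2=4

Answer: 0,1 1,2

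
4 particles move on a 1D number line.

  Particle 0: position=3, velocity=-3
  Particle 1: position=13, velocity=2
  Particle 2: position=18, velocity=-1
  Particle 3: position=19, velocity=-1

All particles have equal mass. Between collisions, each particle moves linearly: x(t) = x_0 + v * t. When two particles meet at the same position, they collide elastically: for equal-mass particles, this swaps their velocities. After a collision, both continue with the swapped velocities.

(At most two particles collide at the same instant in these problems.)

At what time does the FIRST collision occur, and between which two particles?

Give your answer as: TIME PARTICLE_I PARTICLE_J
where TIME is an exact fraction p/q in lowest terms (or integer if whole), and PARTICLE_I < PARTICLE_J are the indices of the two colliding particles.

Pair (0,1): pos 3,13 vel -3,2 -> not approaching (rel speed -5 <= 0)
Pair (1,2): pos 13,18 vel 2,-1 -> gap=5, closing at 3/unit, collide at t=5/3
Pair (2,3): pos 18,19 vel -1,-1 -> not approaching (rel speed 0 <= 0)
Earliest collision: t=5/3 between 1 and 2

Answer: 5/3 1 2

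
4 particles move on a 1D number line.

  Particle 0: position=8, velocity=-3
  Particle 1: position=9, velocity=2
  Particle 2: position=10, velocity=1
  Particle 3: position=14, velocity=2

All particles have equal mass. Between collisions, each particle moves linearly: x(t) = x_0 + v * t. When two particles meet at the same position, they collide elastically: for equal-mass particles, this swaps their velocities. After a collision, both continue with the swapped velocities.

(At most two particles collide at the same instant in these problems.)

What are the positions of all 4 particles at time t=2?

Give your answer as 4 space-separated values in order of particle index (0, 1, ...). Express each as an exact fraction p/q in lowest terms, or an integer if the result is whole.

Answer: 2 12 13 18

Derivation:
Collision at t=1: particles 1 and 2 swap velocities; positions: p0=5 p1=11 p2=11 p3=16; velocities now: v0=-3 v1=1 v2=2 v3=2
Advance to t=2 (no further collisions before then); velocities: v0=-3 v1=1 v2=2 v3=2; positions = 2 12 13 18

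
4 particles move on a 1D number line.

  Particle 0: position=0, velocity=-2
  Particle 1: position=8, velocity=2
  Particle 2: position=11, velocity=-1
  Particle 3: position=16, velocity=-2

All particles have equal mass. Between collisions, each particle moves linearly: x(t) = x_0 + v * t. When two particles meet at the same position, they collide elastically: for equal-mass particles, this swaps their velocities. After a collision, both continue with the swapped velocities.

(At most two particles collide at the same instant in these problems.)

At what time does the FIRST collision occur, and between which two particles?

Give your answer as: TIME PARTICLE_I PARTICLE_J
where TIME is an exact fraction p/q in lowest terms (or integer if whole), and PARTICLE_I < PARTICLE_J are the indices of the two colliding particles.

Answer: 1 1 2

Derivation:
Pair (0,1): pos 0,8 vel -2,2 -> not approaching (rel speed -4 <= 0)
Pair (1,2): pos 8,11 vel 2,-1 -> gap=3, closing at 3/unit, collide at t=1
Pair (2,3): pos 11,16 vel -1,-2 -> gap=5, closing at 1/unit, collide at t=5
Earliest collision: t=1 between 1 and 2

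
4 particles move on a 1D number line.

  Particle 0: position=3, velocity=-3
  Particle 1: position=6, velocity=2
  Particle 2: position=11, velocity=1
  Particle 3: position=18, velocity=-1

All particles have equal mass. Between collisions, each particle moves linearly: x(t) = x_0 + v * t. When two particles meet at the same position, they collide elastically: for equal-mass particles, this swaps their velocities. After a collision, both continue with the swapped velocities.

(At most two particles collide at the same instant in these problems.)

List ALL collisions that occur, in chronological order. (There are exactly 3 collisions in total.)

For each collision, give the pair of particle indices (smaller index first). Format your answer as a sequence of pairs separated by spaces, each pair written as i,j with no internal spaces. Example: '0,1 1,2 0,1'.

Collision at t=7/2: particles 2 and 3 swap velocities; positions: p0=-15/2 p1=13 p2=29/2 p3=29/2; velocities now: v0=-3 v1=2 v2=-1 v3=1
Collision at t=4: particles 1 and 2 swap velocities; positions: p0=-9 p1=14 p2=14 p3=15; velocities now: v0=-3 v1=-1 v2=2 v3=1
Collision at t=5: particles 2 and 3 swap velocities; positions: p0=-12 p1=13 p2=16 p3=16; velocities now: v0=-3 v1=-1 v2=1 v3=2

Answer: 2,3 1,2 2,3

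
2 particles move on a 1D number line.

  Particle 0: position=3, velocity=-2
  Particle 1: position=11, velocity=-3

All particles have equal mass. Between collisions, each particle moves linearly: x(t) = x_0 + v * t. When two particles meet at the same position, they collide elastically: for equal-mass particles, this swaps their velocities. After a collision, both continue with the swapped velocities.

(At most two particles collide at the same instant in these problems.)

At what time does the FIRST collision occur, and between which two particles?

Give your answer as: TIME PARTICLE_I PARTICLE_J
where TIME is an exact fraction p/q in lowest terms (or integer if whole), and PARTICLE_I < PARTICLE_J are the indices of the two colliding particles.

Answer: 8 0 1

Derivation:
Pair (0,1): pos 3,11 vel -2,-3 -> gap=8, closing at 1/unit, collide at t=8
Earliest collision: t=8 between 0 and 1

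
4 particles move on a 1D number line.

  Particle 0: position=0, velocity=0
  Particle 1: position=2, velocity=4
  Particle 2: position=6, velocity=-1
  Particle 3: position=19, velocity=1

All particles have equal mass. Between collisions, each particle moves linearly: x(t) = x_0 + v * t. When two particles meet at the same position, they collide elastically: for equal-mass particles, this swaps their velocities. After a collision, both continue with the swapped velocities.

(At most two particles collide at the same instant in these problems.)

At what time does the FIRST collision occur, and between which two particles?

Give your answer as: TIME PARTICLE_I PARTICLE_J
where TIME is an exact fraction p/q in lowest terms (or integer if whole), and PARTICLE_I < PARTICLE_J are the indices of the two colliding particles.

Answer: 4/5 1 2

Derivation:
Pair (0,1): pos 0,2 vel 0,4 -> not approaching (rel speed -4 <= 0)
Pair (1,2): pos 2,6 vel 4,-1 -> gap=4, closing at 5/unit, collide at t=4/5
Pair (2,3): pos 6,19 vel -1,1 -> not approaching (rel speed -2 <= 0)
Earliest collision: t=4/5 between 1 and 2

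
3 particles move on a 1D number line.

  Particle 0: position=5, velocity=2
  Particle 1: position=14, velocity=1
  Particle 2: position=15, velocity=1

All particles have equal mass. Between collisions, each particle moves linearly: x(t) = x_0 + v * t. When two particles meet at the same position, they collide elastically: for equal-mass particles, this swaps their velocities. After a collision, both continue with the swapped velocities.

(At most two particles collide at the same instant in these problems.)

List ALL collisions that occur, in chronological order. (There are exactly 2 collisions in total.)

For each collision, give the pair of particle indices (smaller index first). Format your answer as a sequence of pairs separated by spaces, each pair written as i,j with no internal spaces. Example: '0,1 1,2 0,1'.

Collision at t=9: particles 0 and 1 swap velocities; positions: p0=23 p1=23 p2=24; velocities now: v0=1 v1=2 v2=1
Collision at t=10: particles 1 and 2 swap velocities; positions: p0=24 p1=25 p2=25; velocities now: v0=1 v1=1 v2=2

Answer: 0,1 1,2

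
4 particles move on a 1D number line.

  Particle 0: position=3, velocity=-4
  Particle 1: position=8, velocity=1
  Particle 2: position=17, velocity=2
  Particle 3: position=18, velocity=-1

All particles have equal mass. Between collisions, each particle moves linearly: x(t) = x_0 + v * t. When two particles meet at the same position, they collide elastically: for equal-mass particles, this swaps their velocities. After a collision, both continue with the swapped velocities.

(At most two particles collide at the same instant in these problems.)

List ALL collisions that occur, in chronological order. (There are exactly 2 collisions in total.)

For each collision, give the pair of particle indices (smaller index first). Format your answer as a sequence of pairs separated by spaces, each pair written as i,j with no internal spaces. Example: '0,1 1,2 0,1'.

Answer: 2,3 1,2

Derivation:
Collision at t=1/3: particles 2 and 3 swap velocities; positions: p0=5/3 p1=25/3 p2=53/3 p3=53/3; velocities now: v0=-4 v1=1 v2=-1 v3=2
Collision at t=5: particles 1 and 2 swap velocities; positions: p0=-17 p1=13 p2=13 p3=27; velocities now: v0=-4 v1=-1 v2=1 v3=2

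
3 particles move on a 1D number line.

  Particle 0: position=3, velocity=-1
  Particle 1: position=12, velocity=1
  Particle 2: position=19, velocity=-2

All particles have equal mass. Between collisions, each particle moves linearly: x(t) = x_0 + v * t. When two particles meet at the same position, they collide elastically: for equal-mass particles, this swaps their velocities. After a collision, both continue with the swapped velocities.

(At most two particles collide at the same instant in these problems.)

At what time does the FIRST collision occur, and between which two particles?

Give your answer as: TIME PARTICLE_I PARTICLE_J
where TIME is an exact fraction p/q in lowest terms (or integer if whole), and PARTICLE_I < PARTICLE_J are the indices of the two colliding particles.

Pair (0,1): pos 3,12 vel -1,1 -> not approaching (rel speed -2 <= 0)
Pair (1,2): pos 12,19 vel 1,-2 -> gap=7, closing at 3/unit, collide at t=7/3
Earliest collision: t=7/3 between 1 and 2

Answer: 7/3 1 2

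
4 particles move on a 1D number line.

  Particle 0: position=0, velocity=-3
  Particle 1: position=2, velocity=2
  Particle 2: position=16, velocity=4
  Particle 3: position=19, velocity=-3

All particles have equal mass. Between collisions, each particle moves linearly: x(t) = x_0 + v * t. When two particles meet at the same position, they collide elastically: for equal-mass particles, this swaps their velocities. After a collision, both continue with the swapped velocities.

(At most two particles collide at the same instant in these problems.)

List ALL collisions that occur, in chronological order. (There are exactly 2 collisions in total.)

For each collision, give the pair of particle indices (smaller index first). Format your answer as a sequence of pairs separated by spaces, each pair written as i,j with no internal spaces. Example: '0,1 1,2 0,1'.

Collision at t=3/7: particles 2 and 3 swap velocities; positions: p0=-9/7 p1=20/7 p2=124/7 p3=124/7; velocities now: v0=-3 v1=2 v2=-3 v3=4
Collision at t=17/5: particles 1 and 2 swap velocities; positions: p0=-51/5 p1=44/5 p2=44/5 p3=148/5; velocities now: v0=-3 v1=-3 v2=2 v3=4

Answer: 2,3 1,2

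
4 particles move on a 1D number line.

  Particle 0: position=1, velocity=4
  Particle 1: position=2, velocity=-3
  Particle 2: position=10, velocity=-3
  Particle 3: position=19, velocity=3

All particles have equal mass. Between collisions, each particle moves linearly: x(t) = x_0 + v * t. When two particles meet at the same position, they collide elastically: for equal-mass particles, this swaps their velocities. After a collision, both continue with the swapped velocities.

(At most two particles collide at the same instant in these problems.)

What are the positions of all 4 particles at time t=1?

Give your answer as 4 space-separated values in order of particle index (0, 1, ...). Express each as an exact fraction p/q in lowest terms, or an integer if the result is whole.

Answer: -1 5 7 22

Derivation:
Collision at t=1/7: particles 0 and 1 swap velocities; positions: p0=11/7 p1=11/7 p2=67/7 p3=136/7; velocities now: v0=-3 v1=4 v2=-3 v3=3
Advance to t=1 (no further collisions before then); velocities: v0=-3 v1=4 v2=-3 v3=3; positions = -1 5 7 22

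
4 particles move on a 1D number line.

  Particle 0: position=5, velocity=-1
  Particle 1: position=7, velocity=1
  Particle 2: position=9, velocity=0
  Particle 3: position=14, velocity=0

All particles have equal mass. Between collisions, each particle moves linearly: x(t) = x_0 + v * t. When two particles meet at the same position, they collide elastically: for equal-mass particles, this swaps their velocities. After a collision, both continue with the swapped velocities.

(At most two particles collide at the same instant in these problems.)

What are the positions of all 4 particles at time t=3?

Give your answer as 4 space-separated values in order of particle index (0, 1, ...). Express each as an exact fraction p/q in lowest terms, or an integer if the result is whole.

Collision at t=2: particles 1 and 2 swap velocities; positions: p0=3 p1=9 p2=9 p3=14; velocities now: v0=-1 v1=0 v2=1 v3=0
Advance to t=3 (no further collisions before then); velocities: v0=-1 v1=0 v2=1 v3=0; positions = 2 9 10 14

Answer: 2 9 10 14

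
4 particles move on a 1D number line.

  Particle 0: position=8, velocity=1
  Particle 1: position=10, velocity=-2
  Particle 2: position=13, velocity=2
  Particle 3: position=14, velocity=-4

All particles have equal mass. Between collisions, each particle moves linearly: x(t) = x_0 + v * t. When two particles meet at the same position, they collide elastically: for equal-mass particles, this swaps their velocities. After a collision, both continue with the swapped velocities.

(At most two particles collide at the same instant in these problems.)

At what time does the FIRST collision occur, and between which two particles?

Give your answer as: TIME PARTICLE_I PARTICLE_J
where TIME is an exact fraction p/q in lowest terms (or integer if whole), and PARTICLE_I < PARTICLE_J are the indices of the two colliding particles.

Pair (0,1): pos 8,10 vel 1,-2 -> gap=2, closing at 3/unit, collide at t=2/3
Pair (1,2): pos 10,13 vel -2,2 -> not approaching (rel speed -4 <= 0)
Pair (2,3): pos 13,14 vel 2,-4 -> gap=1, closing at 6/unit, collide at t=1/6
Earliest collision: t=1/6 between 2 and 3

Answer: 1/6 2 3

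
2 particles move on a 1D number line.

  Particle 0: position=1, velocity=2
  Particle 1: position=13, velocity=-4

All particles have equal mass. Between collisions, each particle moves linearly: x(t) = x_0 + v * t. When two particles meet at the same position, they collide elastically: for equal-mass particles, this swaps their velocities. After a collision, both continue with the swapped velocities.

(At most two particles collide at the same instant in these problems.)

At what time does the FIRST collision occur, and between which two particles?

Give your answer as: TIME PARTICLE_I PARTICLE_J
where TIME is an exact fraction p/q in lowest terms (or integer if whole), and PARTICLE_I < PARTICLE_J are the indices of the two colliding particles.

Answer: 2 0 1

Derivation:
Pair (0,1): pos 1,13 vel 2,-4 -> gap=12, closing at 6/unit, collide at t=2
Earliest collision: t=2 between 0 and 1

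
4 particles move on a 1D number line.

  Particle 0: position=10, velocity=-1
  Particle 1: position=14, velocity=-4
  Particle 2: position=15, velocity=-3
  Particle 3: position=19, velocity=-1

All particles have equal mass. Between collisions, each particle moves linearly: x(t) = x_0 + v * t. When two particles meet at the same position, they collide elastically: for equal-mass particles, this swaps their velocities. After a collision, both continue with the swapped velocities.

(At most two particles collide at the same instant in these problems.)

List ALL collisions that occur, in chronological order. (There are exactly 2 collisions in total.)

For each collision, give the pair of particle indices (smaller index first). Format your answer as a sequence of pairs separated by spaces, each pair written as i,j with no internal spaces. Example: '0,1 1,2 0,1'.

Collision at t=4/3: particles 0 and 1 swap velocities; positions: p0=26/3 p1=26/3 p2=11 p3=53/3; velocities now: v0=-4 v1=-1 v2=-3 v3=-1
Collision at t=5/2: particles 1 and 2 swap velocities; positions: p0=4 p1=15/2 p2=15/2 p3=33/2; velocities now: v0=-4 v1=-3 v2=-1 v3=-1

Answer: 0,1 1,2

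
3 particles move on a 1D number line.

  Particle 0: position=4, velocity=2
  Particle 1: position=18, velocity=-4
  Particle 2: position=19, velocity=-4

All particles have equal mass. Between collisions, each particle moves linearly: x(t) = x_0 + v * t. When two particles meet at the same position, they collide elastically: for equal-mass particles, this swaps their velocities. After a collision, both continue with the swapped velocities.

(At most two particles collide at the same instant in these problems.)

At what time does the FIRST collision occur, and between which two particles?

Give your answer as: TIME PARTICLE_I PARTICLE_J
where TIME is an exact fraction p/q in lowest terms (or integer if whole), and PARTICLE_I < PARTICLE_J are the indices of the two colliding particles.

Pair (0,1): pos 4,18 vel 2,-4 -> gap=14, closing at 6/unit, collide at t=7/3
Pair (1,2): pos 18,19 vel -4,-4 -> not approaching (rel speed 0 <= 0)
Earliest collision: t=7/3 between 0 and 1

Answer: 7/3 0 1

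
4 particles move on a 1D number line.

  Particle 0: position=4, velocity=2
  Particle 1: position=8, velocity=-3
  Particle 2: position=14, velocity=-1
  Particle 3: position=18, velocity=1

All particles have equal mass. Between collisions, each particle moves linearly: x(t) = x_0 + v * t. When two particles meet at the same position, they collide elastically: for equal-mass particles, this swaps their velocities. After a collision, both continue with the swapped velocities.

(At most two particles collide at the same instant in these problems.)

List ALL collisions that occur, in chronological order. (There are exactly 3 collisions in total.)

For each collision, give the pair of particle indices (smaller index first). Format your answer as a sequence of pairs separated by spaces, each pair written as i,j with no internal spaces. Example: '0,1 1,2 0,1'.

Collision at t=4/5: particles 0 and 1 swap velocities; positions: p0=28/5 p1=28/5 p2=66/5 p3=94/5; velocities now: v0=-3 v1=2 v2=-1 v3=1
Collision at t=10/3: particles 1 and 2 swap velocities; positions: p0=-2 p1=32/3 p2=32/3 p3=64/3; velocities now: v0=-3 v1=-1 v2=2 v3=1
Collision at t=14: particles 2 and 3 swap velocities; positions: p0=-34 p1=0 p2=32 p3=32; velocities now: v0=-3 v1=-1 v2=1 v3=2

Answer: 0,1 1,2 2,3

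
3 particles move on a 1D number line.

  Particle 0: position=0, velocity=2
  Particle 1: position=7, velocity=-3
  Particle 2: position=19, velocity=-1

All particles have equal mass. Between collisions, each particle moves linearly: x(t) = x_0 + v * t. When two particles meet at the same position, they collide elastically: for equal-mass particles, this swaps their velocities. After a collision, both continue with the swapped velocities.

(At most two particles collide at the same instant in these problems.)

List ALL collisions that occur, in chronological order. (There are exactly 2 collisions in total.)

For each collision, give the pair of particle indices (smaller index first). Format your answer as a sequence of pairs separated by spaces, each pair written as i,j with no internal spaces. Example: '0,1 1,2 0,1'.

Collision at t=7/5: particles 0 and 1 swap velocities; positions: p0=14/5 p1=14/5 p2=88/5; velocities now: v0=-3 v1=2 v2=-1
Collision at t=19/3: particles 1 and 2 swap velocities; positions: p0=-12 p1=38/3 p2=38/3; velocities now: v0=-3 v1=-1 v2=2

Answer: 0,1 1,2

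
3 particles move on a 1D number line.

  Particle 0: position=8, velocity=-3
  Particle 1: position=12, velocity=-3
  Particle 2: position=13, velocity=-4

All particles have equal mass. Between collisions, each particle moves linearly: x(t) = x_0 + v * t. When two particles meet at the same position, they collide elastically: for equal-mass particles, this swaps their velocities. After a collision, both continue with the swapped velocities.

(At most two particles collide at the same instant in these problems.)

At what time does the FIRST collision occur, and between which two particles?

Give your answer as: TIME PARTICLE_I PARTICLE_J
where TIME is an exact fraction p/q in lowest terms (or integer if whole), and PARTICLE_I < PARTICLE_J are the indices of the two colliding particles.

Pair (0,1): pos 8,12 vel -3,-3 -> not approaching (rel speed 0 <= 0)
Pair (1,2): pos 12,13 vel -3,-4 -> gap=1, closing at 1/unit, collide at t=1
Earliest collision: t=1 between 1 and 2

Answer: 1 1 2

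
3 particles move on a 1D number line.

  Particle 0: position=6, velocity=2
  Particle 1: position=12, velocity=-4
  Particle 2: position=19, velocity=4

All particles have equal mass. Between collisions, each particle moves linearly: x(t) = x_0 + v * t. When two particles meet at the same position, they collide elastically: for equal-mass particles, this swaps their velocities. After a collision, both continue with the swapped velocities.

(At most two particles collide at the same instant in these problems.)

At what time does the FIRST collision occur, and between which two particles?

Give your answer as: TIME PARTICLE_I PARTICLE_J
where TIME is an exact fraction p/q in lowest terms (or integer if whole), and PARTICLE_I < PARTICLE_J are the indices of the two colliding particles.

Answer: 1 0 1

Derivation:
Pair (0,1): pos 6,12 vel 2,-4 -> gap=6, closing at 6/unit, collide at t=1
Pair (1,2): pos 12,19 vel -4,4 -> not approaching (rel speed -8 <= 0)
Earliest collision: t=1 between 0 and 1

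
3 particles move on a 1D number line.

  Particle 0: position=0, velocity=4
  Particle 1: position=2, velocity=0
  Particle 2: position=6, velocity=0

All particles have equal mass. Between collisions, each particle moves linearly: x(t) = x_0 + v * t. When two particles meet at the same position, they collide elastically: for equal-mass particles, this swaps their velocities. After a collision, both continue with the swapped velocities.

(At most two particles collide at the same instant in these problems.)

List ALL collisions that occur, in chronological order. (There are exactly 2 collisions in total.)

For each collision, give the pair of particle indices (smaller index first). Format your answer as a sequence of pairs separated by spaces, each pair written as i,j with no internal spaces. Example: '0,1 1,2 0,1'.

Answer: 0,1 1,2

Derivation:
Collision at t=1/2: particles 0 and 1 swap velocities; positions: p0=2 p1=2 p2=6; velocities now: v0=0 v1=4 v2=0
Collision at t=3/2: particles 1 and 2 swap velocities; positions: p0=2 p1=6 p2=6; velocities now: v0=0 v1=0 v2=4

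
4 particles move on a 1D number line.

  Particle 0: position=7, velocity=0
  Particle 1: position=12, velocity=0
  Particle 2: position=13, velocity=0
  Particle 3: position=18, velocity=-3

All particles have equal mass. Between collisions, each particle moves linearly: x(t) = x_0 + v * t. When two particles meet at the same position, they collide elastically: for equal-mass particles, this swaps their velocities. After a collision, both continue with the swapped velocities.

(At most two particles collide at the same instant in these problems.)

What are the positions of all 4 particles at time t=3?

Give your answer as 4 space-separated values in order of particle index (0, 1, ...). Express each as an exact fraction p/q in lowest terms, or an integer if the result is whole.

Collision at t=5/3: particles 2 and 3 swap velocities; positions: p0=7 p1=12 p2=13 p3=13; velocities now: v0=0 v1=0 v2=-3 v3=0
Collision at t=2: particles 1 and 2 swap velocities; positions: p0=7 p1=12 p2=12 p3=13; velocities now: v0=0 v1=-3 v2=0 v3=0
Advance to t=3 (no further collisions before then); velocities: v0=0 v1=-3 v2=0 v3=0; positions = 7 9 12 13

Answer: 7 9 12 13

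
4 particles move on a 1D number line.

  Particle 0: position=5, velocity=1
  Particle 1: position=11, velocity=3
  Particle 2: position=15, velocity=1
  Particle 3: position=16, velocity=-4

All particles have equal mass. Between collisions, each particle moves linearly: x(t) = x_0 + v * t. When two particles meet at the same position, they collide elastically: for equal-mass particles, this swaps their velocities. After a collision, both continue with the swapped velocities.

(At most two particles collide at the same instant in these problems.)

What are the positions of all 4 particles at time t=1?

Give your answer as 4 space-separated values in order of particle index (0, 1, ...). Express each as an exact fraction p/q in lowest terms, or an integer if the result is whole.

Answer: 6 12 14 16

Derivation:
Collision at t=1/5: particles 2 and 3 swap velocities; positions: p0=26/5 p1=58/5 p2=76/5 p3=76/5; velocities now: v0=1 v1=3 v2=-4 v3=1
Collision at t=5/7: particles 1 and 2 swap velocities; positions: p0=40/7 p1=92/7 p2=92/7 p3=110/7; velocities now: v0=1 v1=-4 v2=3 v3=1
Advance to t=1 (no further collisions before then); velocities: v0=1 v1=-4 v2=3 v3=1; positions = 6 12 14 16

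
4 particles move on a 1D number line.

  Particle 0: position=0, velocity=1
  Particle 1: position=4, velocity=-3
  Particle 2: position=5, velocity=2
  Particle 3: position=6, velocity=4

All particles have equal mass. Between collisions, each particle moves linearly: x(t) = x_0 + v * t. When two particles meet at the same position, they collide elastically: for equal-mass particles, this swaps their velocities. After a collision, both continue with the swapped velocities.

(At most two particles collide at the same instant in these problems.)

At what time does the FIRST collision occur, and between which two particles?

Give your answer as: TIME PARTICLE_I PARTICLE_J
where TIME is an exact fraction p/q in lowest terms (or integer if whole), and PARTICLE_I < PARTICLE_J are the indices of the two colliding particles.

Pair (0,1): pos 0,4 vel 1,-3 -> gap=4, closing at 4/unit, collide at t=1
Pair (1,2): pos 4,5 vel -3,2 -> not approaching (rel speed -5 <= 0)
Pair (2,3): pos 5,6 vel 2,4 -> not approaching (rel speed -2 <= 0)
Earliest collision: t=1 between 0 and 1

Answer: 1 0 1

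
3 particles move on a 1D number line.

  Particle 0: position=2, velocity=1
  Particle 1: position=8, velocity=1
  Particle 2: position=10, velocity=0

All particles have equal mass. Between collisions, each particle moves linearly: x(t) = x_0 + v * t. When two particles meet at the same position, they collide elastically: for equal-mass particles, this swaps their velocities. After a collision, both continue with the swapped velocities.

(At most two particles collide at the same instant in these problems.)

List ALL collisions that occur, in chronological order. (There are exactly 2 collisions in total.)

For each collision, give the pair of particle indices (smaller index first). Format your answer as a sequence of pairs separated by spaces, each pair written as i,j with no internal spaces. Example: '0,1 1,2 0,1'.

Collision at t=2: particles 1 and 2 swap velocities; positions: p0=4 p1=10 p2=10; velocities now: v0=1 v1=0 v2=1
Collision at t=8: particles 0 and 1 swap velocities; positions: p0=10 p1=10 p2=16; velocities now: v0=0 v1=1 v2=1

Answer: 1,2 0,1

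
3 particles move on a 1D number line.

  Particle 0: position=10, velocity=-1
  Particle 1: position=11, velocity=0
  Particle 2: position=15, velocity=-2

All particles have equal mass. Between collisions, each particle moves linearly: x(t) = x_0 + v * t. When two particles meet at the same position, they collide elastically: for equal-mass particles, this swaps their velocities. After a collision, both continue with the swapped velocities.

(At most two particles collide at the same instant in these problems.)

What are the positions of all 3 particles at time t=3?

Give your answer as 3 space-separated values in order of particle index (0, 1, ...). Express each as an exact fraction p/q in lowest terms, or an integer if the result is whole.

Collision at t=2: particles 1 and 2 swap velocities; positions: p0=8 p1=11 p2=11; velocities now: v0=-1 v1=-2 v2=0
Advance to t=3 (no further collisions before then); velocities: v0=-1 v1=-2 v2=0; positions = 7 9 11

Answer: 7 9 11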